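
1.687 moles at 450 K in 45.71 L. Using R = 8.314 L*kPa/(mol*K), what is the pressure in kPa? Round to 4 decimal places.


PV = nRT, solve for P = nRT / V.
nRT = 1.687 * 8.314 * 450 = 6311.5731
P = 6311.5731 / 45.71
P = 138.07860643 kPa, rounded to 4 dp:

138.0786 kPa


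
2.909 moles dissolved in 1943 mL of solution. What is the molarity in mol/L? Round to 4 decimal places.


Convert volume to liters: V_L = V_mL / 1000.
V_L = 1943 / 1000 = 1.943 L
M = n / V_L = 2.909 / 1.943
M = 1.49716933 mol/L, rounded to 4 dp:

1.4972 mol/L


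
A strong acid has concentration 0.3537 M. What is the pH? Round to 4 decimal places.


A strong acid dissociates completely, so [H+] equals the given concentration.
pH = -log10([H+]) = -log10(0.3537)
pH = 0.45136494, rounded to 4 dp:

0.4514


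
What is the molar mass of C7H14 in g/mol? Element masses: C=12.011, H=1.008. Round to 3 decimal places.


M = sum(count * atomic_mass) over atoms.
M = 7*12.011 + 14*1.008
M = 84.077 + 14.112
M = 98.189 g/mol, rounded to 3 dp:

98.189 g/mol


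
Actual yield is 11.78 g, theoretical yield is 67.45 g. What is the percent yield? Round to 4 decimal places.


% yield = 100 * actual / theoretical
% yield = 100 * 11.78 / 67.45
% yield = 17.46478873 %, rounded to 4 dp:

17.4648 %


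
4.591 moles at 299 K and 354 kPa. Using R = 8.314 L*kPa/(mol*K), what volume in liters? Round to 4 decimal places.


PV = nRT, solve for V = nRT / P.
nRT = 4.591 * 8.314 * 299 = 11412.7026
V = 11412.7026 / 354
V = 32.23927288 L, rounded to 4 dp:

32.2393 L


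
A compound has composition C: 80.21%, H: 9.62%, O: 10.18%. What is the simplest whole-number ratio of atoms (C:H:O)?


Assume 100 g of compound, divide each mass% by atomic mass to get moles, then normalize by the smallest to get a raw atom ratio.
Moles per 100 g: C: 80.21/12.011 = 6.678, H: 9.62/1.008 = 9.5437, O: 10.18/15.999 = 0.6363
Raw ratio (divide by min = 0.6363): C: 10.495, H: 14.999, O: 1.0
Multiply by 2 to clear fractions: C: 20.991 ~= 21, H: 29.998 ~= 30, O: 2.0 ~= 2
Reduce by GCD to get the simplest whole-number ratio:

21:30:2


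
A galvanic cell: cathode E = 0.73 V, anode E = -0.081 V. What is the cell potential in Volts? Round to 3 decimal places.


Standard cell potential: E_cell = E_cathode - E_anode.
E_cell = 0.73 - (-0.081)
E_cell = 0.811 V, rounded to 3 dp:

0.811 V


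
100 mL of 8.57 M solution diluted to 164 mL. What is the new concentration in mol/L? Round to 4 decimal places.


Dilution: M1*V1 = M2*V2, solve for M2.
M2 = M1*V1 / V2
M2 = 8.57 * 100 / 164
M2 = 857.0 / 164
M2 = 5.22560976 mol/L, rounded to 4 dp:

5.2256 mol/L


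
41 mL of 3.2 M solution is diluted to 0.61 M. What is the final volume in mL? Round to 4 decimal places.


Dilution: M1*V1 = M2*V2, solve for V2.
V2 = M1*V1 / M2
V2 = 3.2 * 41 / 0.61
V2 = 131.2 / 0.61
V2 = 215.08196721 mL, rounded to 4 dp:

215.0820 mL


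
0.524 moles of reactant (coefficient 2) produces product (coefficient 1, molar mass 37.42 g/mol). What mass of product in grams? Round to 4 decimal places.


Use the coefficient ratio to convert reactant moles to product moles, then multiply by the product's molar mass.
moles_P = moles_R * (coeff_P / coeff_R) = 0.524 * (1/2) = 0.262
mass_P = moles_P * M_P = 0.262 * 37.42
mass_P = 9.80404 g, rounded to 4 dp:

9.8040 g


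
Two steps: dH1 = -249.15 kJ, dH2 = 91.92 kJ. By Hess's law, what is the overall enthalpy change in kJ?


Hess's law: enthalpy is a state function, so add the step enthalpies.
dH_total = dH1 + dH2 = -249.15 + (91.92)
dH_total = -157.23 kJ:

-157.23 kJ


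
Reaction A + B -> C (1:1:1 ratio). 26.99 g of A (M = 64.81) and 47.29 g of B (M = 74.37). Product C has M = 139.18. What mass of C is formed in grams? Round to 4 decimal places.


Find moles of each reactant; the smaller value is the limiting reagent in a 1:1:1 reaction, so moles_C equals moles of the limiter.
n_A = mass_A / M_A = 26.99 / 64.81 = 0.416448 mol
n_B = mass_B / M_B = 47.29 / 74.37 = 0.635875 mol
Limiting reagent: A (smaller), n_limiting = 0.416448 mol
mass_C = n_limiting * M_C = 0.416448 * 139.18
mass_C = 57.96123264 g, rounded to 4 dp:

57.9612 g


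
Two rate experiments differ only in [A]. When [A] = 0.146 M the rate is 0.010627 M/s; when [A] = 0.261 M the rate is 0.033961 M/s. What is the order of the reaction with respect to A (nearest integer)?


Rate is proportional to [A]^n, so rate2/rate1 = ([A]2/[A]1)^n. Take logs to solve for n.
rate2/rate1 = 0.033961 / 0.010627 = 3.1957
[A]2/[A]1 = 0.261 / 0.146 = 1.7877
n = ln(3.1957) / ln(1.7877) = 2.0
Nearest integer order:

2


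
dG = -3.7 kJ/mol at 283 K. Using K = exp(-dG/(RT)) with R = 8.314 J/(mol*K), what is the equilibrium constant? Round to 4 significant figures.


dG is in kJ/mol; multiply by 1000 to match R in J/(mol*K).
RT = 8.314 * 283 = 2352.862 J/mol
exponent = -dG*1000 / (RT) = -(-3.7*1000) / 2352.862 = 1.57255292
K = exp(1.57255292)
K = 4.8189349, rounded to 4 significant figures:

4.819


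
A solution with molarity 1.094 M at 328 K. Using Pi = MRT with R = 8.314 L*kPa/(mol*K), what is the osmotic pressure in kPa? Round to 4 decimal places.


Osmotic pressure (van't Hoff): Pi = M*R*T.
RT = 8.314 * 328 = 2726.992
Pi = 1.094 * 2726.992
Pi = 2983.329248 kPa, rounded to 4 dp:

2983.3292 kPa


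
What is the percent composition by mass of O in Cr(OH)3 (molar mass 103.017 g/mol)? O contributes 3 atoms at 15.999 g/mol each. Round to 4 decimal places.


pct = 100 * (n_elem * M_elem) / M_total
mass_contribution = 3 * 15.999 = 47.997 g/mol
pct = 100 * 47.997 / 103.017
pct = 46.59133929 %, rounded to 4 dp:

46.5913 %


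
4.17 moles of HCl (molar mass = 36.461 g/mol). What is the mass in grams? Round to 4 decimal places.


mass = n * M
mass = 4.17 * 36.461
mass = 152.04237 g, rounded to 4 dp:

152.0424 g


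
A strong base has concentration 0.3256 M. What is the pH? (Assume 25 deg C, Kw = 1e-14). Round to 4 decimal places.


A strong base dissociates completely, so [OH-] equals the given concentration.
pOH = -log10([OH-]) = -log10(0.3256) = 0.487316
pH = 14 - pOH = 14 - 0.487316
pH = 13.512684, rounded to 4 dp:

13.5127


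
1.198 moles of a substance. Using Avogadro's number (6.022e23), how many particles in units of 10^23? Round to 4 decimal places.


N = n * NA, then divide by 1e23 for the requested units.
N / 1e23 = n * 6.022
N / 1e23 = 1.198 * 6.022
N / 1e23 = 7.214356, rounded to 4 dp:

7.2144


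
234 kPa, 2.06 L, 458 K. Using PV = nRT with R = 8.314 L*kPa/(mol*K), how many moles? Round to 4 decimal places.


PV = nRT, solve for n = PV / (RT).
PV = 234 * 2.06 = 482.04
RT = 8.314 * 458 = 3807.812
n = 482.04 / 3807.812
n = 0.12659238 mol, rounded to 4 dp:

0.1266 mol


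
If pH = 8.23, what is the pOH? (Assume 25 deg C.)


At 25 deg C, pH + pOH = 14.
pOH = 14 - pH = 14 - 8.23
pOH = 5.77:

5.77


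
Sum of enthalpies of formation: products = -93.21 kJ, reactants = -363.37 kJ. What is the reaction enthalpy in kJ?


dH_rxn = sum(dH_f products) - sum(dH_f reactants)
dH_rxn = -93.21 - (-363.37)
dH_rxn = 270.16 kJ:

270.16 kJ


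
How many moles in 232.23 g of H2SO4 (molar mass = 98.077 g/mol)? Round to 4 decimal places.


n = mass / M
n = 232.23 / 98.077
n = 2.36783344 mol, rounded to 4 dp:

2.3678 mol


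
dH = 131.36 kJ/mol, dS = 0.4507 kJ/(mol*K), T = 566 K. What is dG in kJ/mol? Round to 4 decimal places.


Gibbs: dG = dH - T*dS (consistent units, dS already in kJ/(mol*K)).
T*dS = 566 * 0.4507 = 255.0962
dG = 131.36 - (255.0962)
dG = -123.7362 kJ/mol, rounded to 4 dp:

-123.7362 kJ/mol


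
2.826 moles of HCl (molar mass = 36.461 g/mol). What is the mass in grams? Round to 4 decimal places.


mass = n * M
mass = 2.826 * 36.461
mass = 103.038786 g, rounded to 4 dp:

103.0388 g


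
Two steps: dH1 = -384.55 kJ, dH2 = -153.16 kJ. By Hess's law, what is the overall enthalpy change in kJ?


Hess's law: enthalpy is a state function, so add the step enthalpies.
dH_total = dH1 + dH2 = -384.55 + (-153.16)
dH_total = -537.71 kJ:

-537.71 kJ


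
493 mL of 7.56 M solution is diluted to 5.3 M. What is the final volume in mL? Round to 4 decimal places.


Dilution: M1*V1 = M2*V2, solve for V2.
V2 = M1*V1 / M2
V2 = 7.56 * 493 / 5.3
V2 = 3727.08 / 5.3
V2 = 703.22264151 mL, rounded to 4 dp:

703.2226 mL


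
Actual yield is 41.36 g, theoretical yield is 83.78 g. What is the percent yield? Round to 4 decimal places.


% yield = 100 * actual / theoretical
% yield = 100 * 41.36 / 83.78
% yield = 49.36739079 %, rounded to 4 dp:

49.3674 %


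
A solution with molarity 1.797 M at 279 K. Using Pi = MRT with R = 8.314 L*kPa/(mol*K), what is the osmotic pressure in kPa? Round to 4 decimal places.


Osmotic pressure (van't Hoff): Pi = M*R*T.
RT = 8.314 * 279 = 2319.606
Pi = 1.797 * 2319.606
Pi = 4168.331982 kPa, rounded to 4 dp:

4168.3320 kPa


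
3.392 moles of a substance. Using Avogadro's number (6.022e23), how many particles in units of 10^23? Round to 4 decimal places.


N = n * NA, then divide by 1e23 for the requested units.
N / 1e23 = n * 6.022
N / 1e23 = 3.392 * 6.022
N / 1e23 = 20.426624, rounded to 4 dp:

20.4266


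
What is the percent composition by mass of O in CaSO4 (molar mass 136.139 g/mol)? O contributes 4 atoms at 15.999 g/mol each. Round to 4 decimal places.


pct = 100 * (n_elem * M_elem) / M_total
mass_contribution = 4 * 15.999 = 63.996 g/mol
pct = 100 * 63.996 / 136.139
pct = 47.00783758 %, rounded to 4 dp:

47.0078 %


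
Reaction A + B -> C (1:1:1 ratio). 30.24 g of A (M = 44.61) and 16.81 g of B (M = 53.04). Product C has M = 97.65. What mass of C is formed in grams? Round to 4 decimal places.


Find moles of each reactant; the smaller value is the limiting reagent in a 1:1:1 reaction, so moles_C equals moles of the limiter.
n_A = mass_A / M_A = 30.24 / 44.61 = 0.677875 mol
n_B = mass_B / M_B = 16.81 / 53.04 = 0.316931 mol
Limiting reagent: B (smaller), n_limiting = 0.316931 mol
mass_C = n_limiting * M_C = 0.316931 * 97.65
mass_C = 30.94831215 g, rounded to 4 dp:

30.9483 g


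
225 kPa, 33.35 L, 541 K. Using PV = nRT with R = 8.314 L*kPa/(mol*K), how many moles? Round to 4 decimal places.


PV = nRT, solve for n = PV / (RT).
PV = 225 * 33.35 = 7503.75
RT = 8.314 * 541 = 4497.874
n = 7503.75 / 4497.874
n = 1.66828817 mol, rounded to 4 dp:

1.6683 mol


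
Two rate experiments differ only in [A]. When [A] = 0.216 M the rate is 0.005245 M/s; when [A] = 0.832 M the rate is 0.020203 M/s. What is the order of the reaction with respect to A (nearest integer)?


Rate is proportional to [A]^n, so rate2/rate1 = ([A]2/[A]1)^n. Take logs to solve for n.
rate2/rate1 = 0.020203 / 0.005245 = 3.8519
[A]2/[A]1 = 0.832 / 0.216 = 3.8519
n = ln(3.8519) / ln(3.8519) = 1.0
Nearest integer order:

1


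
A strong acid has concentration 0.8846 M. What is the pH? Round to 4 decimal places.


A strong acid dissociates completely, so [H+] equals the given concentration.
pH = -log10([H+]) = -log10(0.8846)
pH = 0.05325306, rounded to 4 dp:

0.0533


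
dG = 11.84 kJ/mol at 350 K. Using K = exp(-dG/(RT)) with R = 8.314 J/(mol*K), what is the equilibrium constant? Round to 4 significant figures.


dG is in kJ/mol; multiply by 1000 to match R in J/(mol*K).
RT = 8.314 * 350 = 2909.9 J/mol
exponent = -dG*1000 / (RT) = -(11.84*1000) / 2909.9 = -4.06886835
K = exp(-4.06886835)
K = 0.017096725, rounded to 4 significant figures:

0.01710


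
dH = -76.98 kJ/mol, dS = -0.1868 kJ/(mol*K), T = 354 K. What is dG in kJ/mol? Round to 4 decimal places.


Gibbs: dG = dH - T*dS (consistent units, dS already in kJ/(mol*K)).
T*dS = 354 * -0.1868 = -66.1272
dG = -76.98 - (-66.1272)
dG = -10.8528 kJ/mol, rounded to 4 dp:

-10.8528 kJ/mol


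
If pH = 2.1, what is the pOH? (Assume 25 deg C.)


At 25 deg C, pH + pOH = 14.
pOH = 14 - pH = 14 - 2.1
pOH = 11.9:

11.90


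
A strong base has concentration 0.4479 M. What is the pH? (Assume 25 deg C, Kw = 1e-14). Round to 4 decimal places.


A strong base dissociates completely, so [OH-] equals the given concentration.
pOH = -log10([OH-]) = -log10(0.4479) = 0.348819
pH = 14 - pOH = 14 - 0.348819
pH = 13.651181, rounded to 4 dp:

13.6512


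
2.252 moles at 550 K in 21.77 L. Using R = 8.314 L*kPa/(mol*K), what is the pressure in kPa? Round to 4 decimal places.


PV = nRT, solve for P = nRT / V.
nRT = 2.252 * 8.314 * 550 = 10297.7204
P = 10297.7204 / 21.77
P = 473.02344511 kPa, rounded to 4 dp:

473.0234 kPa


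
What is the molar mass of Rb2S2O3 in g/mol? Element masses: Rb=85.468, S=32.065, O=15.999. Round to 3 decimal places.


M = sum(count * atomic_mass) over atoms.
M = 2*85.468 + 2*32.065 + 3*15.999
M = 170.936 + 64.13 + 47.997
M = 283.063 g/mol, rounded to 3 dp:

283.063 g/mol


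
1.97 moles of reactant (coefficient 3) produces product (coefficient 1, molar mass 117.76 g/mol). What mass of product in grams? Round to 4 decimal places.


Use the coefficient ratio to convert reactant moles to product moles, then multiply by the product's molar mass.
moles_P = moles_R * (coeff_P / coeff_R) = 1.97 * (1/3) = 0.656667
mass_P = moles_P * M_P = 0.656667 * 117.76
mass_P = 77.32910592 g, rounded to 4 dp:

77.3291 g


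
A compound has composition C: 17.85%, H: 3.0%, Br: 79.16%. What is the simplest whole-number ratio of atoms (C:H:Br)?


Assume 100 g of compound, divide each mass% by atomic mass to get moles, then normalize by the smallest to get a raw atom ratio.
Moles per 100 g: C: 17.85/12.011 = 1.4861, H: 3.0/1.008 = 2.9762, Br: 79.16/79.904 = 0.9907
Raw ratio (divide by min = 0.9907): C: 1.5, H: 3.004, Br: 1.0
Multiply by 2 to clear fractions: C: 3.0 ~= 3, H: 6.008 ~= 6, Br: 2.0 ~= 2
Reduce by GCD to get the simplest whole-number ratio:

3:6:2


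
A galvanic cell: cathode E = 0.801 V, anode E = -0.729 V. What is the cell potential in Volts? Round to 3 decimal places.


Standard cell potential: E_cell = E_cathode - E_anode.
E_cell = 0.801 - (-0.729)
E_cell = 1.53 V, rounded to 3 dp:

1.530 V


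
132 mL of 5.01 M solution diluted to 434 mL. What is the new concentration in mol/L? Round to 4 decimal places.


Dilution: M1*V1 = M2*V2, solve for M2.
M2 = M1*V1 / V2
M2 = 5.01 * 132 / 434
M2 = 661.32 / 434
M2 = 1.5237788 mol/L, rounded to 4 dp:

1.5238 mol/L


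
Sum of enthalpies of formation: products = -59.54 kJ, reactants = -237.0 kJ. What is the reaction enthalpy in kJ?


dH_rxn = sum(dH_f products) - sum(dH_f reactants)
dH_rxn = -59.54 - (-237.0)
dH_rxn = 177.46 kJ:

177.46 kJ


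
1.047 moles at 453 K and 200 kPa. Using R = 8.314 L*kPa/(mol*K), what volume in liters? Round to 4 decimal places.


PV = nRT, solve for V = nRT / P.
nRT = 1.047 * 8.314 * 453 = 3943.2554
V = 3943.2554 / 200
V = 19.716277 L, rounded to 4 dp:

19.7163 L


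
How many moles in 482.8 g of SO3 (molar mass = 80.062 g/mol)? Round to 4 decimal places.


n = mass / M
n = 482.8 / 80.062
n = 6.0303265 mol, rounded to 4 dp:

6.0303 mol


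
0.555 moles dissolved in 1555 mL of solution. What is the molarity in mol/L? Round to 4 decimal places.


Convert volume to liters: V_L = V_mL / 1000.
V_L = 1555 / 1000 = 1.555 L
M = n / V_L = 0.555 / 1.555
M = 0.35691318 mol/L, rounded to 4 dp:

0.3569 mol/L


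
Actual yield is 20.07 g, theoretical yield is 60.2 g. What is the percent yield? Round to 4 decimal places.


% yield = 100 * actual / theoretical
% yield = 100 * 20.07 / 60.2
% yield = 33.33887043 %, rounded to 4 dp:

33.3389 %


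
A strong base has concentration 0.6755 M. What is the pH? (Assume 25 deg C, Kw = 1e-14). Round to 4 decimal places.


A strong base dissociates completely, so [OH-] equals the given concentration.
pOH = -log10([OH-]) = -log10(0.6755) = 0.170375
pH = 14 - pOH = 14 - 0.170375
pH = 13.829625, rounded to 4 dp:

13.8296


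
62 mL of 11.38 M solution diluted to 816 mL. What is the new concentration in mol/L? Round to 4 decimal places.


Dilution: M1*V1 = M2*V2, solve for M2.
M2 = M1*V1 / V2
M2 = 11.38 * 62 / 816
M2 = 705.56 / 816
M2 = 0.86465686 mol/L, rounded to 4 dp:

0.8647 mol/L


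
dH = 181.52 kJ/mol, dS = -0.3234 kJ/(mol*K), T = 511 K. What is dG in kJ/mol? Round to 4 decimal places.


Gibbs: dG = dH - T*dS (consistent units, dS already in kJ/(mol*K)).
T*dS = 511 * -0.3234 = -165.2574
dG = 181.52 - (-165.2574)
dG = 346.7774 kJ/mol, rounded to 4 dp:

346.7774 kJ/mol


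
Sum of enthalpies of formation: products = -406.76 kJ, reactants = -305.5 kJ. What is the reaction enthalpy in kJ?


dH_rxn = sum(dH_f products) - sum(dH_f reactants)
dH_rxn = -406.76 - (-305.5)
dH_rxn = -101.26 kJ:

-101.26 kJ


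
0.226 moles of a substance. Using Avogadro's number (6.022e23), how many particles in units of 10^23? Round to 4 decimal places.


N = n * NA, then divide by 1e23 for the requested units.
N / 1e23 = n * 6.022
N / 1e23 = 0.226 * 6.022
N / 1e23 = 1.360972, rounded to 4 dp:

1.3610


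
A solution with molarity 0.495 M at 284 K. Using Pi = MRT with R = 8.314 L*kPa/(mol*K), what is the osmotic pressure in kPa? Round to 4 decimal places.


Osmotic pressure (van't Hoff): Pi = M*R*T.
RT = 8.314 * 284 = 2361.176
Pi = 0.495 * 2361.176
Pi = 1168.78212 kPa, rounded to 4 dp:

1168.7821 kPa


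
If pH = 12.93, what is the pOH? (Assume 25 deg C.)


At 25 deg C, pH + pOH = 14.
pOH = 14 - pH = 14 - 12.93
pOH = 1.07:

1.07


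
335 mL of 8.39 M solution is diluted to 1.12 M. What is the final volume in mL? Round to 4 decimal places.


Dilution: M1*V1 = M2*V2, solve for V2.
V2 = M1*V1 / M2
V2 = 8.39 * 335 / 1.12
V2 = 2810.65 / 1.12
V2 = 2509.50892857 mL, rounded to 4 dp:

2509.5089 mL


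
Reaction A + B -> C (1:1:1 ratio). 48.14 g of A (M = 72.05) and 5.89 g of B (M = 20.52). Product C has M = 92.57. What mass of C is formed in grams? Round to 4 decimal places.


Find moles of each reactant; the smaller value is the limiting reagent in a 1:1:1 reaction, so moles_C equals moles of the limiter.
n_A = mass_A / M_A = 48.14 / 72.05 = 0.668147 mol
n_B = mass_B / M_B = 5.89 / 20.52 = 0.287037 mol
Limiting reagent: B (smaller), n_limiting = 0.287037 mol
mass_C = n_limiting * M_C = 0.287037 * 92.57
mass_C = 26.57101509 g, rounded to 4 dp:

26.5710 g


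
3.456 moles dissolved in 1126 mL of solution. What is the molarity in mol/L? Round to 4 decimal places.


Convert volume to liters: V_L = V_mL / 1000.
V_L = 1126 / 1000 = 1.126 L
M = n / V_L = 3.456 / 1.126
M = 3.06927176 mol/L, rounded to 4 dp:

3.0693 mol/L


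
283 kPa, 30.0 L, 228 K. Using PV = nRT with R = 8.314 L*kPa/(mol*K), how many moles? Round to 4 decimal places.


PV = nRT, solve for n = PV / (RT).
PV = 283 * 30.0 = 8490.0
RT = 8.314 * 228 = 1895.592
n = 8490.0 / 1895.592
n = 4.4788119 mol, rounded to 4 dp:

4.4788 mol


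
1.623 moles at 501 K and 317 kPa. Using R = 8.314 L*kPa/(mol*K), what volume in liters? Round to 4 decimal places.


PV = nRT, solve for V = nRT / P.
nRT = 1.623 * 8.314 * 501 = 6760.3046
V = 6760.3046 / 317
V = 21.32588202 L, rounded to 4 dp:

21.3259 L


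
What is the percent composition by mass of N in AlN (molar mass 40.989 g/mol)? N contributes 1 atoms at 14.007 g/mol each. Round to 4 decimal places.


pct = 100 * (n_elem * M_elem) / M_total
mass_contribution = 1 * 14.007 = 14.007 g/mol
pct = 100 * 14.007 / 40.989
pct = 34.17258289 %, rounded to 4 dp:

34.1726 %


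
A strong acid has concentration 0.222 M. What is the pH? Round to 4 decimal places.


A strong acid dissociates completely, so [H+] equals the given concentration.
pH = -log10([H+]) = -log10(0.222)
pH = 0.65364703, rounded to 4 dp:

0.6536


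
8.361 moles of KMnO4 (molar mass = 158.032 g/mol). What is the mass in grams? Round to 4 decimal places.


mass = n * M
mass = 8.361 * 158.032
mass = 1321.305552 g, rounded to 4 dp:

1321.3056 g


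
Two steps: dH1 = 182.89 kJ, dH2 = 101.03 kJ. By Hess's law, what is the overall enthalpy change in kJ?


Hess's law: enthalpy is a state function, so add the step enthalpies.
dH_total = dH1 + dH2 = 182.89 + (101.03)
dH_total = 283.92 kJ:

283.92 kJ


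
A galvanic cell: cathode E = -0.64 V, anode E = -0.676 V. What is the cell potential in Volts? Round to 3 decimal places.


Standard cell potential: E_cell = E_cathode - E_anode.
E_cell = -0.64 - (-0.676)
E_cell = 0.036 V, rounded to 3 dp:

0.036 V


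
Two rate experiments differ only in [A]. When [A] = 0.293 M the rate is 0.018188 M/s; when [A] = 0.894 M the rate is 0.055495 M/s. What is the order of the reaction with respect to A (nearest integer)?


Rate is proportional to [A]^n, so rate2/rate1 = ([A]2/[A]1)^n. Take logs to solve for n.
rate2/rate1 = 0.055495 / 0.018188 = 3.0512
[A]2/[A]1 = 0.894 / 0.293 = 3.0512
n = ln(3.0512) / ln(3.0512) = 1.0
Nearest integer order:

1


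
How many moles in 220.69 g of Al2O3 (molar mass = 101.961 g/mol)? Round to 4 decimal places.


n = mass / M
n = 220.69 / 101.961
n = 2.16445504 mol, rounded to 4 dp:

2.1645 mol


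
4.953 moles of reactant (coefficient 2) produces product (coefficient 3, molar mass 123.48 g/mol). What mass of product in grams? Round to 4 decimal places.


Use the coefficient ratio to convert reactant moles to product moles, then multiply by the product's molar mass.
moles_P = moles_R * (coeff_P / coeff_R) = 4.953 * (3/2) = 7.4295
mass_P = moles_P * M_P = 7.4295 * 123.48
mass_P = 917.39466 g, rounded to 4 dp:

917.3947 g


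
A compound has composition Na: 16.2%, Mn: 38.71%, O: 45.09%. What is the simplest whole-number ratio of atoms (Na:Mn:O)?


Assume 100 g of compound, divide each mass% by atomic mass to get moles, then normalize by the smallest to get a raw atom ratio.
Moles per 100 g: Na: 16.2/22.99 = 0.7047, Mn: 38.71/54.938 = 0.7046, O: 45.09/15.999 = 2.8183
Raw ratio (divide by min = 0.7046): Na: 1.0, Mn: 1.0, O: 4.0
Multiply by 1 to clear fractions: Na: 1.0 ~= 1, Mn: 1.0 ~= 1, O: 4.0 ~= 4
Reduce by GCD to get the simplest whole-number ratio:

1:1:4


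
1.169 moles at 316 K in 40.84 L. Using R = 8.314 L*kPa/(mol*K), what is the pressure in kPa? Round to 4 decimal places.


PV = nRT, solve for P = nRT / V.
nRT = 1.169 * 8.314 * 316 = 3071.2249
P = 3071.2249 / 40.84
P = 75.20139324 kPa, rounded to 4 dp:

75.2014 kPa


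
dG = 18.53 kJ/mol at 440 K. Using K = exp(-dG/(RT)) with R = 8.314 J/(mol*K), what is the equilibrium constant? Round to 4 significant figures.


dG is in kJ/mol; multiply by 1000 to match R in J/(mol*K).
RT = 8.314 * 440 = 3658.16 J/mol
exponent = -dG*1000 / (RT) = -(18.53*1000) / 3658.16 = -5.06538806
K = exp(-5.06538806)
K = 0.0063114612, rounded to 4 significant figures:

0.006311


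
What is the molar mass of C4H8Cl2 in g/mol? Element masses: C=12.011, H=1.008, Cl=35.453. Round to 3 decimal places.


M = sum(count * atomic_mass) over atoms.
M = 4*12.011 + 8*1.008 + 2*35.453
M = 48.044 + 8.064 + 70.906
M = 127.014 g/mol, rounded to 3 dp:

127.014 g/mol


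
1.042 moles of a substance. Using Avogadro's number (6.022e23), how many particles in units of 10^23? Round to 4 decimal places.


N = n * NA, then divide by 1e23 for the requested units.
N / 1e23 = n * 6.022
N / 1e23 = 1.042 * 6.022
N / 1e23 = 6.274924, rounded to 4 dp:

6.2749


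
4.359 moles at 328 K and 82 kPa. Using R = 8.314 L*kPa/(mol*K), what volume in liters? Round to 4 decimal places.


PV = nRT, solve for V = nRT / P.
nRT = 4.359 * 8.314 * 328 = 11886.9581
V = 11886.9581 / 82
V = 144.96290366 L, rounded to 4 dp:

144.9629 L


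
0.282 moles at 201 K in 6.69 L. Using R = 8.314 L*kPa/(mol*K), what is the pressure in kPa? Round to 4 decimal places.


PV = nRT, solve for P = nRT / V.
nRT = 0.282 * 8.314 * 201 = 471.2541
P = 471.2541 / 6.69
P = 70.44156951 kPa, rounded to 4 dp:

70.4416 kPa


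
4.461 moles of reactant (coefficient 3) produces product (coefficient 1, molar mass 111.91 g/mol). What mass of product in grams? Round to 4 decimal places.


Use the coefficient ratio to convert reactant moles to product moles, then multiply by the product's molar mass.
moles_P = moles_R * (coeff_P / coeff_R) = 4.461 * (1/3) = 1.487
mass_P = moles_P * M_P = 1.487 * 111.91
mass_P = 166.41017 g, rounded to 4 dp:

166.4102 g


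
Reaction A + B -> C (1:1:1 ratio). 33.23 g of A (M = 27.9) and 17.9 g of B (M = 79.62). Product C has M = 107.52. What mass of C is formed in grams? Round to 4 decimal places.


Find moles of each reactant; the smaller value is the limiting reagent in a 1:1:1 reaction, so moles_C equals moles of the limiter.
n_A = mass_A / M_A = 33.23 / 27.9 = 1.191039 mol
n_B = mass_B / M_B = 17.9 / 79.62 = 0.224818 mol
Limiting reagent: B (smaller), n_limiting = 0.224818 mol
mass_C = n_limiting * M_C = 0.224818 * 107.52
mass_C = 24.17243136 g, rounded to 4 dp:

24.1724 g


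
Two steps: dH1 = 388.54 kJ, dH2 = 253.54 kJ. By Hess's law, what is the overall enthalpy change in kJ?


Hess's law: enthalpy is a state function, so add the step enthalpies.
dH_total = dH1 + dH2 = 388.54 + (253.54)
dH_total = 642.08 kJ:

642.08 kJ


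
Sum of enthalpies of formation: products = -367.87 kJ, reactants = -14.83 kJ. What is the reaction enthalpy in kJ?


dH_rxn = sum(dH_f products) - sum(dH_f reactants)
dH_rxn = -367.87 - (-14.83)
dH_rxn = -353.04 kJ:

-353.04 kJ


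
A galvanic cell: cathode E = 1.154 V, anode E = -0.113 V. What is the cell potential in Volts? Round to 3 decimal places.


Standard cell potential: E_cell = E_cathode - E_anode.
E_cell = 1.154 - (-0.113)
E_cell = 1.267 V, rounded to 3 dp:

1.267 V


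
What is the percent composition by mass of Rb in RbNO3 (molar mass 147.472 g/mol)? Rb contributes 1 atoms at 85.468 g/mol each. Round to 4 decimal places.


pct = 100 * (n_elem * M_elem) / M_total
mass_contribution = 1 * 85.468 = 85.468 g/mol
pct = 100 * 85.468 / 147.472
pct = 57.95540848 %, rounded to 4 dp:

57.9554 %


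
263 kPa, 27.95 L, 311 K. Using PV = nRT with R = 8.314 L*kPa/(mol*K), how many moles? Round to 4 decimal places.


PV = nRT, solve for n = PV / (RT).
PV = 263 * 27.95 = 7350.85
RT = 8.314 * 311 = 2585.654
n = 7350.85 / 2585.654
n = 2.84293645 mol, rounded to 4 dp:

2.8429 mol


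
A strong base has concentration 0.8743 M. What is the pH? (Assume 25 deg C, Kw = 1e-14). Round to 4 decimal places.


A strong base dissociates completely, so [OH-] equals the given concentration.
pOH = -log10([OH-]) = -log10(0.8743) = 0.05834
pH = 14 - pOH = 14 - 0.05834
pH = 13.94166, rounded to 4 dp:

13.9417


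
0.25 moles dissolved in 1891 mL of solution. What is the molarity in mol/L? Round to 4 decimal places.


Convert volume to liters: V_L = V_mL / 1000.
V_L = 1891 / 1000 = 1.891 L
M = n / V_L = 0.25 / 1.891
M = 0.13220518 mol/L, rounded to 4 dp:

0.1322 mol/L


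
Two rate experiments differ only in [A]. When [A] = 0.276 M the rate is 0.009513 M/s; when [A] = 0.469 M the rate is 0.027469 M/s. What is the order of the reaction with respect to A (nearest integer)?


Rate is proportional to [A]^n, so rate2/rate1 = ([A]2/[A]1)^n. Take logs to solve for n.
rate2/rate1 = 0.027469 / 0.009513 = 2.8875
[A]2/[A]1 = 0.469 / 0.276 = 1.6993
n = ln(2.8875) / ln(1.6993) = 2.0
Nearest integer order:

2


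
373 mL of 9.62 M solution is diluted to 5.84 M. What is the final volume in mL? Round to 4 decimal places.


Dilution: M1*V1 = M2*V2, solve for V2.
V2 = M1*V1 / M2
V2 = 9.62 * 373 / 5.84
V2 = 3588.26 / 5.84
V2 = 614.42808219 mL, rounded to 4 dp:

614.4281 mL


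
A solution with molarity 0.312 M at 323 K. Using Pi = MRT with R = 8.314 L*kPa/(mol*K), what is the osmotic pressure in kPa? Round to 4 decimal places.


Osmotic pressure (van't Hoff): Pi = M*R*T.
RT = 8.314 * 323 = 2685.422
Pi = 0.312 * 2685.422
Pi = 837.851664 kPa, rounded to 4 dp:

837.8517 kPa


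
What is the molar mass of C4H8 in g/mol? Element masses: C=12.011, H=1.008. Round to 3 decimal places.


M = sum(count * atomic_mass) over atoms.
M = 4*12.011 + 8*1.008
M = 48.044 + 8.064
M = 56.108 g/mol, rounded to 3 dp:

56.108 g/mol


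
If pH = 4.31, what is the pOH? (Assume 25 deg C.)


At 25 deg C, pH + pOH = 14.
pOH = 14 - pH = 14 - 4.31
pOH = 9.69:

9.69


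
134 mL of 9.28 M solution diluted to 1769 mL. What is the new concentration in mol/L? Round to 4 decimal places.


Dilution: M1*V1 = M2*V2, solve for M2.
M2 = M1*V1 / V2
M2 = 9.28 * 134 / 1769
M2 = 1243.52 / 1769
M2 = 0.70295082 mol/L, rounded to 4 dp:

0.7030 mol/L


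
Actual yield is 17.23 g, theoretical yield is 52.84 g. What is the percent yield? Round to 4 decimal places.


% yield = 100 * actual / theoretical
% yield = 100 * 17.23 / 52.84
% yield = 32.60787282 %, rounded to 4 dp:

32.6079 %


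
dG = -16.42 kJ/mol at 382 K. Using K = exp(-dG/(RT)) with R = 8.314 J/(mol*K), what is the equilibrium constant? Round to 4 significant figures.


dG is in kJ/mol; multiply by 1000 to match R in J/(mol*K).
RT = 8.314 * 382 = 3175.948 J/mol
exponent = -dG*1000 / (RT) = -(-16.42*1000) / 3175.948 = 5.17010984
K = exp(5.17010984)
K = 175.93416, rounded to 4 significant figures:

175.9


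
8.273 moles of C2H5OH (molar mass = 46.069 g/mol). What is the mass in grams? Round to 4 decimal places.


mass = n * M
mass = 8.273 * 46.069
mass = 381.128837 g, rounded to 4 dp:

381.1288 g


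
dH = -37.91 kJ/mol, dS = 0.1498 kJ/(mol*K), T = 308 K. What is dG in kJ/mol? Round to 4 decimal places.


Gibbs: dG = dH - T*dS (consistent units, dS already in kJ/(mol*K)).
T*dS = 308 * 0.1498 = 46.1384
dG = -37.91 - (46.1384)
dG = -84.0484 kJ/mol, rounded to 4 dp:

-84.0484 kJ/mol


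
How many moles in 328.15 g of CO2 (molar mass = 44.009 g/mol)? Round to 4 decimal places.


n = mass / M
n = 328.15 / 44.009
n = 7.45642937 mol, rounded to 4 dp:

7.4564 mol


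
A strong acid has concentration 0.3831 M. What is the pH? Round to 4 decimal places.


A strong acid dissociates completely, so [H+] equals the given concentration.
pH = -log10([H+]) = -log10(0.3831)
pH = 0.41668785, rounded to 4 dp:

0.4167


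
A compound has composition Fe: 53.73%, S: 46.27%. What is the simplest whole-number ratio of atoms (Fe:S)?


Assume 100 g of compound, divide each mass% by atomic mass to get moles, then normalize by the smallest to get a raw atom ratio.
Moles per 100 g: Fe: 53.73/55.845 = 0.9621, S: 46.27/32.065 = 1.443
Raw ratio (divide by min = 0.9621): Fe: 1.0, S: 1.5
Multiply by 2 to clear fractions: Fe: 2.0 ~= 2, S: 3.0 ~= 3
Reduce by GCD to get the simplest whole-number ratio:

2:3


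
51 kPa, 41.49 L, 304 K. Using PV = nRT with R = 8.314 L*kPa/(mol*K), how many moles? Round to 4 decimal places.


PV = nRT, solve for n = PV / (RT).
PV = 51 * 41.49 = 2115.99
RT = 8.314 * 304 = 2527.456
n = 2115.99 / 2527.456
n = 0.83720152 mol, rounded to 4 dp:

0.8372 mol


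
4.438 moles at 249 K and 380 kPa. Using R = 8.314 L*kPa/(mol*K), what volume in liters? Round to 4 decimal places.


PV = nRT, solve for V = nRT / P.
nRT = 4.438 * 8.314 * 249 = 9187.4855
V = 9187.4855 / 380
V = 24.17759342 L, rounded to 4 dp:

24.1776 L


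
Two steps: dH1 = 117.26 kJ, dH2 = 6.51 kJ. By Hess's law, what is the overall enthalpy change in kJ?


Hess's law: enthalpy is a state function, so add the step enthalpies.
dH_total = dH1 + dH2 = 117.26 + (6.51)
dH_total = 123.77 kJ:

123.77 kJ


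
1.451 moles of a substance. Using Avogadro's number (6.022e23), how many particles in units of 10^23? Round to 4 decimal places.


N = n * NA, then divide by 1e23 for the requested units.
N / 1e23 = n * 6.022
N / 1e23 = 1.451 * 6.022
N / 1e23 = 8.737922, rounded to 4 dp:

8.7379


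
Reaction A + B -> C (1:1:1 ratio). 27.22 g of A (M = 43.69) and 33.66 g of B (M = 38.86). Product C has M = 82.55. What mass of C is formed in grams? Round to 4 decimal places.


Find moles of each reactant; the smaller value is the limiting reagent in a 1:1:1 reaction, so moles_C equals moles of the limiter.
n_A = mass_A / M_A = 27.22 / 43.69 = 0.623026 mol
n_B = mass_B / M_B = 33.66 / 38.86 = 0.866186 mol
Limiting reagent: A (smaller), n_limiting = 0.623026 mol
mass_C = n_limiting * M_C = 0.623026 * 82.55
mass_C = 51.4307963 g, rounded to 4 dp:

51.4308 g


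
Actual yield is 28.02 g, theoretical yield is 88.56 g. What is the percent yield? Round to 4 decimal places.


% yield = 100 * actual / theoretical
% yield = 100 * 28.02 / 88.56
% yield = 31.6395664 %, rounded to 4 dp:

31.6396 %


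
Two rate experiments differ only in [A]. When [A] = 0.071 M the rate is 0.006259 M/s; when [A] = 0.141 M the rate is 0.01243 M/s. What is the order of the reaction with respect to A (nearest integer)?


Rate is proportional to [A]^n, so rate2/rate1 = ([A]2/[A]1)^n. Take logs to solve for n.
rate2/rate1 = 0.01243 / 0.006259 = 1.9859
[A]2/[A]1 = 0.141 / 0.071 = 1.9859
n = ln(1.9859) / ln(1.9859) = 1.0
Nearest integer order:

1


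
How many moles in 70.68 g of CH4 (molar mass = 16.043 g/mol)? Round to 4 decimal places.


n = mass / M
n = 70.68 / 16.043
n = 4.40565979 mol, rounded to 4 dp:

4.4057 mol


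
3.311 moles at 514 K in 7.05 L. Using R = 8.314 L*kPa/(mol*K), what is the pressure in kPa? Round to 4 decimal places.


PV = nRT, solve for P = nRT / V.
nRT = 3.311 * 8.314 * 514 = 14149.2142
P = 14149.2142 / 7.05
P = 2006.98073759 kPa, rounded to 4 dp:

2006.9807 kPa


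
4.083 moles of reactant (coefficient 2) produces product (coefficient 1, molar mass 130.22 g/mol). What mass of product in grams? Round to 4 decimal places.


Use the coefficient ratio to convert reactant moles to product moles, then multiply by the product's molar mass.
moles_P = moles_R * (coeff_P / coeff_R) = 4.083 * (1/2) = 2.0415
mass_P = moles_P * M_P = 2.0415 * 130.22
mass_P = 265.84413 g, rounded to 4 dp:

265.8441 g


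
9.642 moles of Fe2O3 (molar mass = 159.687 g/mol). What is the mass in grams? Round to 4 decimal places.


mass = n * M
mass = 9.642 * 159.687
mass = 1539.702054 g, rounded to 4 dp:

1539.7021 g


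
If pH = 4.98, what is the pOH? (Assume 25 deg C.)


At 25 deg C, pH + pOH = 14.
pOH = 14 - pH = 14 - 4.98
pOH = 9.02:

9.02


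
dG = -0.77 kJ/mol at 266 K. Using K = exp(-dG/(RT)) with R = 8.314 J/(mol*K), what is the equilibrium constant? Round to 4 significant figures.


dG is in kJ/mol; multiply by 1000 to match R in J/(mol*K).
RT = 8.314 * 266 = 2211.524 J/mol
exponent = -dG*1000 / (RT) = -(-0.77*1000) / 2211.524 = 0.34817619
K = exp(0.34817619)
K = 1.4164818, rounded to 4 significant figures:

1.416


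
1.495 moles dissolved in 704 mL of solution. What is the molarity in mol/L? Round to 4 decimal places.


Convert volume to liters: V_L = V_mL / 1000.
V_L = 704 / 1000 = 0.704 L
M = n / V_L = 1.495 / 0.704
M = 2.12357955 mol/L, rounded to 4 dp:

2.1236 mol/L


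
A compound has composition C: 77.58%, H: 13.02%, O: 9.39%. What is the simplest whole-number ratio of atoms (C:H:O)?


Assume 100 g of compound, divide each mass% by atomic mass to get moles, then normalize by the smallest to get a raw atom ratio.
Moles per 100 g: C: 77.58/12.011 = 6.4591, H: 13.02/1.008 = 12.9167, O: 9.39/15.999 = 0.5869
Raw ratio (divide by min = 0.5869): C: 11.005, H: 22.008, O: 1.0
Multiply by 1 to clear fractions: C: 11.005 ~= 11, H: 22.008 ~= 22, O: 1.0 ~= 1
Reduce by GCD to get the simplest whole-number ratio:

11:22:1


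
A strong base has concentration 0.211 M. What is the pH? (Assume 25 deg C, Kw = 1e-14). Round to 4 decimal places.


A strong base dissociates completely, so [OH-] equals the given concentration.
pOH = -log10([OH-]) = -log10(0.211) = 0.675718
pH = 14 - pOH = 14 - 0.675718
pH = 13.324282, rounded to 4 dp:

13.3243


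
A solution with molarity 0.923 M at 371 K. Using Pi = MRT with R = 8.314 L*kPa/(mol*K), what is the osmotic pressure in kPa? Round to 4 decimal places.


Osmotic pressure (van't Hoff): Pi = M*R*T.
RT = 8.314 * 371 = 3084.494
Pi = 0.923 * 3084.494
Pi = 2846.987962 kPa, rounded to 4 dp:

2846.9880 kPa


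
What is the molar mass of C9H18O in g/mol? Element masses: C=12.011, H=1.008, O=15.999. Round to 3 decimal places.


M = sum(count * atomic_mass) over atoms.
M = 9*12.011 + 18*1.008 + 1*15.999
M = 108.099 + 18.144 + 15.999
M = 142.242 g/mol, rounded to 3 dp:

142.242 g/mol


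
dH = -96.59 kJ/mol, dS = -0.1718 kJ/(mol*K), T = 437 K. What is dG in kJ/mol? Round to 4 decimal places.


Gibbs: dG = dH - T*dS (consistent units, dS already in kJ/(mol*K)).
T*dS = 437 * -0.1718 = -75.0766
dG = -96.59 - (-75.0766)
dG = -21.5134 kJ/mol, rounded to 4 dp:

-21.5134 kJ/mol


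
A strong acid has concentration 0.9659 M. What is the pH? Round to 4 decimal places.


A strong acid dissociates completely, so [H+] equals the given concentration.
pH = -log10([H+]) = -log10(0.9659)
pH = 0.01506783, rounded to 4 dp:

0.0151


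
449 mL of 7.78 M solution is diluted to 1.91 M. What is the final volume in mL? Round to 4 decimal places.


Dilution: M1*V1 = M2*V2, solve for V2.
V2 = M1*V1 / M2
V2 = 7.78 * 449 / 1.91
V2 = 3493.22 / 1.91
V2 = 1828.91099476 mL, rounded to 4 dp:

1828.9110 mL


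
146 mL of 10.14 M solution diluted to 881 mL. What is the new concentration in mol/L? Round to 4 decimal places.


Dilution: M1*V1 = M2*V2, solve for M2.
M2 = M1*V1 / V2
M2 = 10.14 * 146 / 881
M2 = 1480.44 / 881
M2 = 1.68040863 mol/L, rounded to 4 dp:

1.6804 mol/L


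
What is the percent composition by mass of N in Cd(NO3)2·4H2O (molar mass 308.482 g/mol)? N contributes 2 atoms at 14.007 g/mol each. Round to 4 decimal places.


pct = 100 * (n_elem * M_elem) / M_total
mass_contribution = 2 * 14.007 = 28.014 g/mol
pct = 100 * 28.014 / 308.482
pct = 9.08124299 %, rounded to 4 dp:

9.0812 %


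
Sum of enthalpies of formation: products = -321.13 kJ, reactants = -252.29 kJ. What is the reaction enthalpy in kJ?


dH_rxn = sum(dH_f products) - sum(dH_f reactants)
dH_rxn = -321.13 - (-252.29)
dH_rxn = -68.84 kJ:

-68.84 kJ


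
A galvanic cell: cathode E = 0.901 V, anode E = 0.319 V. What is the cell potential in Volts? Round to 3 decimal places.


Standard cell potential: E_cell = E_cathode - E_anode.
E_cell = 0.901 - (0.319)
E_cell = 0.582 V, rounded to 3 dp:

0.582 V


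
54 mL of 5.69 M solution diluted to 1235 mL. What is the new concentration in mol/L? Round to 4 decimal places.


Dilution: M1*V1 = M2*V2, solve for M2.
M2 = M1*V1 / V2
M2 = 5.69 * 54 / 1235
M2 = 307.26 / 1235
M2 = 0.24879352 mol/L, rounded to 4 dp:

0.2488 mol/L


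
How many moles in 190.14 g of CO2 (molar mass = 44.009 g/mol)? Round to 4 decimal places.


n = mass / M
n = 190.14 / 44.009
n = 4.3204799 mol, rounded to 4 dp:

4.3205 mol


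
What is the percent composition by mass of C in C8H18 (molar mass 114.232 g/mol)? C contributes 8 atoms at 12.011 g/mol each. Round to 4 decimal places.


pct = 100 * (n_elem * M_elem) / M_total
mass_contribution = 8 * 12.011 = 96.088 g/mol
pct = 100 * 96.088 / 114.232
pct = 84.11653477 %, rounded to 4 dp:

84.1165 %


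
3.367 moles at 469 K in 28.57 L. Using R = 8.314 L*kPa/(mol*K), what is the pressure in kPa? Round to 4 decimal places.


PV = nRT, solve for P = nRT / V.
nRT = 3.367 * 8.314 * 469 = 13128.8286
P = 13128.8286 / 28.57
P = 459.5319776 kPa, rounded to 4 dp:

459.5320 kPa


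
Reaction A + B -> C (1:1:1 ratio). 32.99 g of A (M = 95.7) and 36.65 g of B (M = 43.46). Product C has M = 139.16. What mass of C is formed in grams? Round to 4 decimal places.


Find moles of each reactant; the smaller value is the limiting reagent in a 1:1:1 reaction, so moles_C equals moles of the limiter.
n_A = mass_A / M_A = 32.99 / 95.7 = 0.344723 mol
n_B = mass_B / M_B = 36.65 / 43.46 = 0.843304 mol
Limiting reagent: A (smaller), n_limiting = 0.344723 mol
mass_C = n_limiting * M_C = 0.344723 * 139.16
mass_C = 47.97165268 g, rounded to 4 dp:

47.9717 g


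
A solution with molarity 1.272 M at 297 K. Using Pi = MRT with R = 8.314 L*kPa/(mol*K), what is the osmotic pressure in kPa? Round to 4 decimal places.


Osmotic pressure (van't Hoff): Pi = M*R*T.
RT = 8.314 * 297 = 2469.258
Pi = 1.272 * 2469.258
Pi = 3140.896176 kPa, rounded to 4 dp:

3140.8962 kPa
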